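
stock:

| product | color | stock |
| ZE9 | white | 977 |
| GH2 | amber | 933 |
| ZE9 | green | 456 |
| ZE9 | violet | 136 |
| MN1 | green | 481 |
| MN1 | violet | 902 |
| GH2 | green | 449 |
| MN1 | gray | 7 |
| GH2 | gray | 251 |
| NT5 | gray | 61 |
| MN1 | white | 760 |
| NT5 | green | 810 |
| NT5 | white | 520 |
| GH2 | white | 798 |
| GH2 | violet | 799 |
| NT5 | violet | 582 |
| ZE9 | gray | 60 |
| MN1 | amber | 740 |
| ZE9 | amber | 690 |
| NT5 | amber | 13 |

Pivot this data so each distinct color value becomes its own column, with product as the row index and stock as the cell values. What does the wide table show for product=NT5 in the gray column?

Wide layout: rows indexed by product, columns are the 5 distinct color values (white, amber, green, violet, gray).
Cell (product=NT5, color=gray) draws from the long row where product=NT5 and color=gray, which has stock=61.

61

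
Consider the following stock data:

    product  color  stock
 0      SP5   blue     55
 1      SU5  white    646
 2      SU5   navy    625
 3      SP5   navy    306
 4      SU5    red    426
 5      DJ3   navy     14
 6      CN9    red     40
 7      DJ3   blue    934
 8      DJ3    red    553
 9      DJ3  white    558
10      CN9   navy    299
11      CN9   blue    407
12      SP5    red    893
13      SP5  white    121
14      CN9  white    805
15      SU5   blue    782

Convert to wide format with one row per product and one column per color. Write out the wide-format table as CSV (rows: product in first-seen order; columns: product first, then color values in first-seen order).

Columns: product plus the 4 distinct color values (blue, white, navy, red).
For example, row SP5 column blue takes stock=55 from the long row (SP5, blue).

product,blue,white,navy,red
SP5,55,121,306,893
SU5,782,646,625,426
DJ3,934,558,14,553
CN9,407,805,299,40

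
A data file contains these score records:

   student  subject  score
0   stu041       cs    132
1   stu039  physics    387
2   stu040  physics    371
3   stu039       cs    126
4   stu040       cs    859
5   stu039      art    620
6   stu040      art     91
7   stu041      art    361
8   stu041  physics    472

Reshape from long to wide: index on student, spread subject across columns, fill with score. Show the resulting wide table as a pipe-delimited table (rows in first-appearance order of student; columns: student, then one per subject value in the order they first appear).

| student | cs | physics | art |
| stu041 | 132 | 472 | 361 |
| stu039 | 126 | 387 | 620 |
| stu040 | 859 | 371 | 91 |

Columns: student plus the 3 distinct subject values (cs, physics, art).
For example, row stu041 column cs takes score=132 from the long row (stu041, cs).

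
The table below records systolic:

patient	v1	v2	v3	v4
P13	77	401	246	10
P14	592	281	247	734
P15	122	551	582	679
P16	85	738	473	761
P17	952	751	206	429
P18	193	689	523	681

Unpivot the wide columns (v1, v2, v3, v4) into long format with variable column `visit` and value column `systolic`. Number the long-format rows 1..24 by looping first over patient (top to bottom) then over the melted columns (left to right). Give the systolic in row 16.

761

24 rows total (6 × 4). Row 16: index ⌊(16-1)/4⌋ = 3 into patient → P16; (16-1) mod 4 = 3 into the melted columns → v4.
So row 16 is (P16, v4, 761); systolic = 761.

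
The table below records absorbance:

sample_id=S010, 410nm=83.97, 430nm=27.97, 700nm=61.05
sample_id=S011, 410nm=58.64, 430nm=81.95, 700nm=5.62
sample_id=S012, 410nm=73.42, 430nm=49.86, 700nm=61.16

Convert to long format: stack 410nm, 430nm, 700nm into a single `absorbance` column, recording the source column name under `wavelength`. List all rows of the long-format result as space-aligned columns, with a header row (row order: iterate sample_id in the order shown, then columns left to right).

Each (sample_id, column) pair becomes one row: 3 × 3 = 9 rows.
For example, (S010, 410nm) → absorbance=83.97.

sample_id  wavelength  absorbance
S010       410nm       83.97     
S010       430nm       27.97     
S010       700nm       61.05     
S011       410nm       58.64     
S011       430nm       81.95     
S011       700nm       5.62      
S012       410nm       73.42     
S012       430nm       49.86     
S012       700nm       61.16     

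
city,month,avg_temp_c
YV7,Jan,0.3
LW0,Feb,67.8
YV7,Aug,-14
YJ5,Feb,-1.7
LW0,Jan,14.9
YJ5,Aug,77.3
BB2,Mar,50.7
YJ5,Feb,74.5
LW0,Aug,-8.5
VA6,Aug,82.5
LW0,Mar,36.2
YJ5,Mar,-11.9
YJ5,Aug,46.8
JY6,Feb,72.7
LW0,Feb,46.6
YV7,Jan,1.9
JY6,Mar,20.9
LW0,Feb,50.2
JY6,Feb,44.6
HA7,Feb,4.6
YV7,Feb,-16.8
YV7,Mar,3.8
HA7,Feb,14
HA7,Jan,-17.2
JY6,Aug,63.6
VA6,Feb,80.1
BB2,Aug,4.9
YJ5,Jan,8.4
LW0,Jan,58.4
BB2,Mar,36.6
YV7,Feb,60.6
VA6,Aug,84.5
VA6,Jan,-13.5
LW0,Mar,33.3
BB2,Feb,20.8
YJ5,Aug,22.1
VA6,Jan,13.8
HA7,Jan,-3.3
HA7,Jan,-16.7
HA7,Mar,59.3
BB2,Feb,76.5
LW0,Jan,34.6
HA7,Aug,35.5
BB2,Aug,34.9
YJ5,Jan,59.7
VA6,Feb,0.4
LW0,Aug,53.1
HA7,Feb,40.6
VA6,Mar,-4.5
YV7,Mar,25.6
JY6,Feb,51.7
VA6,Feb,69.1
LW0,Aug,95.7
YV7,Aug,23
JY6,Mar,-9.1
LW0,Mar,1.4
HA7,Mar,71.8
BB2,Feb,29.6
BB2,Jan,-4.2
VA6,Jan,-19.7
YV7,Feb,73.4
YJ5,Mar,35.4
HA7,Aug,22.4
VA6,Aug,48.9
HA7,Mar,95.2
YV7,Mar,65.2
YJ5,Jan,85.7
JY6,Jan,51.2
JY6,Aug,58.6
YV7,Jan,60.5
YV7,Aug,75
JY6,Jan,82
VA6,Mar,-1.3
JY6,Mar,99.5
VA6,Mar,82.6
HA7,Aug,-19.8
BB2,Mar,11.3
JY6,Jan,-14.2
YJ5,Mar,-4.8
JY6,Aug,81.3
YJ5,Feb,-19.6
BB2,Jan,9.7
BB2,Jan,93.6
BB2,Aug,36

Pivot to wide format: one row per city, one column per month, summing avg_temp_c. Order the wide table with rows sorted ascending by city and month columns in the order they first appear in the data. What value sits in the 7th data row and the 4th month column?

With rows sorted ascending by city, row 7 is city=YV7. month columns in first-appearance order: Jan, Feb, Aug, Mar; column 4 is Mar.
Long rows with city=YV7, month=Mar: 3.8 + 25.6 + 65.2 = 94.6.

94.6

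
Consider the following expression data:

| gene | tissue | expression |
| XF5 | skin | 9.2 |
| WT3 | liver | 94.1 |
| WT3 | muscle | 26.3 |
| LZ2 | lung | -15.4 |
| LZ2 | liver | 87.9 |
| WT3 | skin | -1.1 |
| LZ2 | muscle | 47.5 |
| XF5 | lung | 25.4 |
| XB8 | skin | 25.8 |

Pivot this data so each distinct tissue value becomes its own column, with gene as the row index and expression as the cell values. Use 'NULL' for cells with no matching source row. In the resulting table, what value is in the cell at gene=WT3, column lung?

No long-format row has gene=WT3 and tissue=lung, so the cell is NULL.

NULL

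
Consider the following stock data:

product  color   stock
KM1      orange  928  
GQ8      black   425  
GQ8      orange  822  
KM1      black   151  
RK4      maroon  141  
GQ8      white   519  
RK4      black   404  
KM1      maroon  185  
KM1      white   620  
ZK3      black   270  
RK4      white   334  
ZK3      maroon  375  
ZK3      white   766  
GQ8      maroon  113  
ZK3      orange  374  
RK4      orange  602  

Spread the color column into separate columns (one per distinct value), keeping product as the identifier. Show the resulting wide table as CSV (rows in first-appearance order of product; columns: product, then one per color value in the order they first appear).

product,orange,black,maroon,white
KM1,928,151,185,620
GQ8,822,425,113,519
RK4,602,404,141,334
ZK3,374,270,375,766

Columns: product plus the 4 distinct color values (orange, black, maroon, white).
For example, row KM1 column orange takes stock=928 from the long row (KM1, orange).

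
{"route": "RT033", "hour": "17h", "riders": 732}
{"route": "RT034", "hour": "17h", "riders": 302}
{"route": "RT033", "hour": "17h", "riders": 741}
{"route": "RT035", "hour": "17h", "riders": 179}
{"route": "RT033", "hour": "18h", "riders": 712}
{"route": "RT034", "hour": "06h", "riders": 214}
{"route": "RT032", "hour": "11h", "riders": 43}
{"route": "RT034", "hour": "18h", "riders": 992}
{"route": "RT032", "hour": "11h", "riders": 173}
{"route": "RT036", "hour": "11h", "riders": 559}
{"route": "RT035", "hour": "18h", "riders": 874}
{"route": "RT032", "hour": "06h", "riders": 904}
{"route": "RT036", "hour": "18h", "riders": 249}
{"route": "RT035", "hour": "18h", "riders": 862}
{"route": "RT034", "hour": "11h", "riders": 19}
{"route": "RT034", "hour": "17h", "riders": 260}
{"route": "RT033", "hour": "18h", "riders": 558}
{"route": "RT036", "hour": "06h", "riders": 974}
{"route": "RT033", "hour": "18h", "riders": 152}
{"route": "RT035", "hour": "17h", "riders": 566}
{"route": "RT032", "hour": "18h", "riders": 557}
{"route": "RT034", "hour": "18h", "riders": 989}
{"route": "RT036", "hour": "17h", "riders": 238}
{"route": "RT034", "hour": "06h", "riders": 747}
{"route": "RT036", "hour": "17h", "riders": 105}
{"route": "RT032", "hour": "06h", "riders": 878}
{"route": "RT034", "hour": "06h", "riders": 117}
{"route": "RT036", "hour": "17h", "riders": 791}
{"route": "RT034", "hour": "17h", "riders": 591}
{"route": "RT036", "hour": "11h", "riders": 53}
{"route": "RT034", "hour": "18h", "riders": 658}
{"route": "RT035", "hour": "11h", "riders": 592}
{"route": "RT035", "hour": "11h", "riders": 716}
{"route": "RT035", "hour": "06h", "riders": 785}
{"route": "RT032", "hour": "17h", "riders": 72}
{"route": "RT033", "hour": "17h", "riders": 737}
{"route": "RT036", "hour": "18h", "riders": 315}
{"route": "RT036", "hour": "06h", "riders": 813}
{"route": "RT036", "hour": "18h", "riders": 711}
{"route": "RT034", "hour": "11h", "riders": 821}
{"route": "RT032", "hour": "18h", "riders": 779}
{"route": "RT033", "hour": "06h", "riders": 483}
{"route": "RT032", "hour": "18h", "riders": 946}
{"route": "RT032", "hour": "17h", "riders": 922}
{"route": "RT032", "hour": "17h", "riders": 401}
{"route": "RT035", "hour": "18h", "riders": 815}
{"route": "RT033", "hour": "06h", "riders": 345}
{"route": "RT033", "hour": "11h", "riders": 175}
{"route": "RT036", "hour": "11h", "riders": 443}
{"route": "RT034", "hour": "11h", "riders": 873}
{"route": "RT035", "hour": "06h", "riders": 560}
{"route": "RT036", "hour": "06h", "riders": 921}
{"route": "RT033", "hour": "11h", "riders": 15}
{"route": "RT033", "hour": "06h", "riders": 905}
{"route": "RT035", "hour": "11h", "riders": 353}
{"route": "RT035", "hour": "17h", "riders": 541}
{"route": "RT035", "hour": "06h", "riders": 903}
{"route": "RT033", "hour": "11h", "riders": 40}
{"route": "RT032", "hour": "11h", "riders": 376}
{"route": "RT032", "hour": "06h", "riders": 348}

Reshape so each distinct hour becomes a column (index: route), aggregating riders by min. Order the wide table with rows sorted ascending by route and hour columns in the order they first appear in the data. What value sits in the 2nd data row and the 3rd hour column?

With rows sorted ascending by route, row 2 is route=RT033. hour columns in first-appearance order: 17h, 18h, 06h, 11h; column 3 is 06h.
Long rows with route=RT033, hour=06h: min(483, 345, 905) = 345.

345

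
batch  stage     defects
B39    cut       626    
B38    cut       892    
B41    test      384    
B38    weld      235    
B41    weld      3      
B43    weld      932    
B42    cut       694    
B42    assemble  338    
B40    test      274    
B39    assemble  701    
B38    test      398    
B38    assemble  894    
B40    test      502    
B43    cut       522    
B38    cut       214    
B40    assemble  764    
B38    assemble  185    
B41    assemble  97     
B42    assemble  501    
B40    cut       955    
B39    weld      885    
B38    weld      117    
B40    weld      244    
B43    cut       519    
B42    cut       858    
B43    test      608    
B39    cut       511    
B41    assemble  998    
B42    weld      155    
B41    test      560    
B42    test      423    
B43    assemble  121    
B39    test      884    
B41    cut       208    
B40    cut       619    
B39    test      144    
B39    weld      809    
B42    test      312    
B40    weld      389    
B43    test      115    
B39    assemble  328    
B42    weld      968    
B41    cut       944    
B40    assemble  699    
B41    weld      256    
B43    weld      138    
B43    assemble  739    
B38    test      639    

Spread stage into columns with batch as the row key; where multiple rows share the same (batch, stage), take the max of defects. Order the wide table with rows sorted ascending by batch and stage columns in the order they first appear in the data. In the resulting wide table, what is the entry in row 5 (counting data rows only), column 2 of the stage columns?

With rows sorted ascending by batch, row 5 is batch=B42. stage columns in first-appearance order: cut, test, weld, assemble; column 2 is test.
Long rows with batch=B42, stage=test: max(423, 312) = 423.

423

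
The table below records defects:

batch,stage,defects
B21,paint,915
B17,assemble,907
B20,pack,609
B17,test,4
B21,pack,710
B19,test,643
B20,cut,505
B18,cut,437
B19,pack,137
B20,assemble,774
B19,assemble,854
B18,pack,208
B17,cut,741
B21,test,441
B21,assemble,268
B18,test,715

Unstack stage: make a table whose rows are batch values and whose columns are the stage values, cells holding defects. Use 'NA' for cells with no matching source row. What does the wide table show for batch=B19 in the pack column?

137

The long row with batch=B19, stage=pack has defects=137.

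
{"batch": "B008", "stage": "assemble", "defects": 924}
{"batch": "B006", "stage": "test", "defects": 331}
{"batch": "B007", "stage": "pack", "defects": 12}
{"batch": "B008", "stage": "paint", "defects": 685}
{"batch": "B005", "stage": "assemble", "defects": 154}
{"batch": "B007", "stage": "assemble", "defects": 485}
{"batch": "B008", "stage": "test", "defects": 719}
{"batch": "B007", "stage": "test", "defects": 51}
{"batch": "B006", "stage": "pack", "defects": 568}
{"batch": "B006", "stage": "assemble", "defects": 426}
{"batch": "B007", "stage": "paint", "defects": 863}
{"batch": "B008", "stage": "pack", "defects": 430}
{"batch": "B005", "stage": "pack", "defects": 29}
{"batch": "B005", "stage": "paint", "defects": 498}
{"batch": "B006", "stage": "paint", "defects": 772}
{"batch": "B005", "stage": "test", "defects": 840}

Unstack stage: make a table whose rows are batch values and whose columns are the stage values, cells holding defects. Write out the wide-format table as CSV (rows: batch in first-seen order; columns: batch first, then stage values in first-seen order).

Columns: batch plus the 4 distinct stage values (assemble, test, pack, paint).
For example, row B008 column assemble takes defects=924 from the long row (B008, assemble).

batch,assemble,test,pack,paint
B008,924,719,430,685
B006,426,331,568,772
B007,485,51,12,863
B005,154,840,29,498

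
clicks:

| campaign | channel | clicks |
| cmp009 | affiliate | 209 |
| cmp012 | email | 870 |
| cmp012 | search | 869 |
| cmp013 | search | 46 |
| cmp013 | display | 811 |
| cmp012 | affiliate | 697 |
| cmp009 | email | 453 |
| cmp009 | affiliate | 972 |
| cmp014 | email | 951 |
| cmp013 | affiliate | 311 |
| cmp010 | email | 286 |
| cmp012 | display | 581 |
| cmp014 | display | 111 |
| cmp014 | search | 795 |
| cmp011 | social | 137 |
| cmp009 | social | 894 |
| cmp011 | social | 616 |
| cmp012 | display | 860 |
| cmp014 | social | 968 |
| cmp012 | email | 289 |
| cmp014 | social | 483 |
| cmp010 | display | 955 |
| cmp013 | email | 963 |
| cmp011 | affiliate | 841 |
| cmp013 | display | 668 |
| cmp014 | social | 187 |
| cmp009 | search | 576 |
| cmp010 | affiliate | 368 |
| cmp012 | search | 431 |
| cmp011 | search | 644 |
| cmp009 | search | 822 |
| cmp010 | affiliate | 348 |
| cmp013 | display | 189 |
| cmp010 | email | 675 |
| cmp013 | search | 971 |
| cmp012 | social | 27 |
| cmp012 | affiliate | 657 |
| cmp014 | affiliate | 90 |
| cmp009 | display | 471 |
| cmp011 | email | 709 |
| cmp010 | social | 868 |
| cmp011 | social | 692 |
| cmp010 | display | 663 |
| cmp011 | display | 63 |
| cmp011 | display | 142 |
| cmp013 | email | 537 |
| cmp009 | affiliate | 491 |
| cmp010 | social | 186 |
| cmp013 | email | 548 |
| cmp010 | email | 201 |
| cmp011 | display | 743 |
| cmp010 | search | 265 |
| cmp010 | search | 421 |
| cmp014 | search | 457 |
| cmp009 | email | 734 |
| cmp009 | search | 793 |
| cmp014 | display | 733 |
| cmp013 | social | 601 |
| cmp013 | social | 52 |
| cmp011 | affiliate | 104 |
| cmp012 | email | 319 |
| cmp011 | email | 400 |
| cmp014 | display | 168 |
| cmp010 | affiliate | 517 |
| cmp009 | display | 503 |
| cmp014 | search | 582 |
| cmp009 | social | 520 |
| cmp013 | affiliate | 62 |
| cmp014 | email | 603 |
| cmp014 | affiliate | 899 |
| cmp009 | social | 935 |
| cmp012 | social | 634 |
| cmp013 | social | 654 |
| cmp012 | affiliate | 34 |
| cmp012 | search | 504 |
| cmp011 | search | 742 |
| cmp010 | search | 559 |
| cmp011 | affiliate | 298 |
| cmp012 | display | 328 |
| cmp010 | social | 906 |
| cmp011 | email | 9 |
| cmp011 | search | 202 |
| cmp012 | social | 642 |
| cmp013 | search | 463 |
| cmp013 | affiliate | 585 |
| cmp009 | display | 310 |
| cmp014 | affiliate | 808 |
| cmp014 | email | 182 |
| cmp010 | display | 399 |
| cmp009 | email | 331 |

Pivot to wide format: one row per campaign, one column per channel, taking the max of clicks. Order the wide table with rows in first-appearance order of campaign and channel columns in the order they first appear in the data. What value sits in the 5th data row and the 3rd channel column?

559

With rows in first-appearance order of campaign, row 5 is campaign=cmp010. channel columns in first-appearance order: affiliate, email, search, display, social; column 3 is search.
Long rows with campaign=cmp010, channel=search: max(265, 421, 559) = 559.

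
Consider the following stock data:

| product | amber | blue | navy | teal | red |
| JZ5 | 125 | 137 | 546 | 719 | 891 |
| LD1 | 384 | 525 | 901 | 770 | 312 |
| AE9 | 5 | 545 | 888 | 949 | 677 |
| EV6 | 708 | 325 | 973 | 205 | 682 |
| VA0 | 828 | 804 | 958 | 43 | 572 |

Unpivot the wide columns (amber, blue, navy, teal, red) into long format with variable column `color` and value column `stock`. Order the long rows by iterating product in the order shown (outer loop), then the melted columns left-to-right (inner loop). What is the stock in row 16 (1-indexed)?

708

25 rows total (5 × 5). Row 16: index ⌊(16-1)/5⌋ = 3 into product → EV6; (16-1) mod 5 = 0 into the melted columns → amber.
So row 16 is (EV6, amber, 708); stock = 708.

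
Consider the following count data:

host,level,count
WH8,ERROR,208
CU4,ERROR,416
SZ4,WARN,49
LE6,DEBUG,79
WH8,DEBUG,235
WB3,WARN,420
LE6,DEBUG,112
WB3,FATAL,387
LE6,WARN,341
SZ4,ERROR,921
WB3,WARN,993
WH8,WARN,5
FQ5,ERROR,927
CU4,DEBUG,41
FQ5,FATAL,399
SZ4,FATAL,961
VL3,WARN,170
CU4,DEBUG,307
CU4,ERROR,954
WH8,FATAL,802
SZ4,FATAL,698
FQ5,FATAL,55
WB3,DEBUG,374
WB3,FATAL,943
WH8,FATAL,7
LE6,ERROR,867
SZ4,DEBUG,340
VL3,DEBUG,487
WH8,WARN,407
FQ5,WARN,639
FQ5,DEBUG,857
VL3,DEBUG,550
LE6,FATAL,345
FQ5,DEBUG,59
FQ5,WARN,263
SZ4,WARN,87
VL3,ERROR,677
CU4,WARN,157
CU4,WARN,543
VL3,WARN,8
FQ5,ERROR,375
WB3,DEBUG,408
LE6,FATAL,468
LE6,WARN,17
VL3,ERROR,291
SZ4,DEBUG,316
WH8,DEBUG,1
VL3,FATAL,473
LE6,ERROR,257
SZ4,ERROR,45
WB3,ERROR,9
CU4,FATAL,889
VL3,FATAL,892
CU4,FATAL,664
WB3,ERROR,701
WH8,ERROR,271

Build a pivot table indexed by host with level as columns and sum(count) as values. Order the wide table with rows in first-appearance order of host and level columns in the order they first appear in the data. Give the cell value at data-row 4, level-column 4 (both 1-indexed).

With rows in first-appearance order of host, row 4 is host=LE6. level columns in first-appearance order: ERROR, WARN, DEBUG, FATAL; column 4 is FATAL.
Long rows with host=LE6, level=FATAL: 345 + 468 = 813.

813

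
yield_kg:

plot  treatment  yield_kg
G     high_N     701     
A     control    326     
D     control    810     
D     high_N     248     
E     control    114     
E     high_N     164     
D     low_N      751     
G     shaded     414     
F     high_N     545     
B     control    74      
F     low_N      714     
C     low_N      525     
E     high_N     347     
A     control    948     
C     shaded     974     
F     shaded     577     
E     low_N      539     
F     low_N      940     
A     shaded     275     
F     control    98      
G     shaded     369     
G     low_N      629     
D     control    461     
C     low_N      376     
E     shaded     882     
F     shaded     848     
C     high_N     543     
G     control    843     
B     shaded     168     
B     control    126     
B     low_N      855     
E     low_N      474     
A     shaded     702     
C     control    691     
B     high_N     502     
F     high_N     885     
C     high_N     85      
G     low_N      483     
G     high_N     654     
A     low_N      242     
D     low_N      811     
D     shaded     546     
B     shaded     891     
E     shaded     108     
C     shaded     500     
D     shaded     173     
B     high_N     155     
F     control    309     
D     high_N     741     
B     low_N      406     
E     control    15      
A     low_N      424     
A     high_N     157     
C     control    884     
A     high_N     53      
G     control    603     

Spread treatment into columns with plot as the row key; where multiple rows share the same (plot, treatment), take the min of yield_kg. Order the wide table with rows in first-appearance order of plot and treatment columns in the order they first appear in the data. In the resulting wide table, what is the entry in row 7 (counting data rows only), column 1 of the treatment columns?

85

With rows in first-appearance order of plot, row 7 is plot=C. treatment columns in first-appearance order: high_N, control, low_N, shaded; column 1 is high_N.
Long rows with plot=C, treatment=high_N: min(543, 85) = 85.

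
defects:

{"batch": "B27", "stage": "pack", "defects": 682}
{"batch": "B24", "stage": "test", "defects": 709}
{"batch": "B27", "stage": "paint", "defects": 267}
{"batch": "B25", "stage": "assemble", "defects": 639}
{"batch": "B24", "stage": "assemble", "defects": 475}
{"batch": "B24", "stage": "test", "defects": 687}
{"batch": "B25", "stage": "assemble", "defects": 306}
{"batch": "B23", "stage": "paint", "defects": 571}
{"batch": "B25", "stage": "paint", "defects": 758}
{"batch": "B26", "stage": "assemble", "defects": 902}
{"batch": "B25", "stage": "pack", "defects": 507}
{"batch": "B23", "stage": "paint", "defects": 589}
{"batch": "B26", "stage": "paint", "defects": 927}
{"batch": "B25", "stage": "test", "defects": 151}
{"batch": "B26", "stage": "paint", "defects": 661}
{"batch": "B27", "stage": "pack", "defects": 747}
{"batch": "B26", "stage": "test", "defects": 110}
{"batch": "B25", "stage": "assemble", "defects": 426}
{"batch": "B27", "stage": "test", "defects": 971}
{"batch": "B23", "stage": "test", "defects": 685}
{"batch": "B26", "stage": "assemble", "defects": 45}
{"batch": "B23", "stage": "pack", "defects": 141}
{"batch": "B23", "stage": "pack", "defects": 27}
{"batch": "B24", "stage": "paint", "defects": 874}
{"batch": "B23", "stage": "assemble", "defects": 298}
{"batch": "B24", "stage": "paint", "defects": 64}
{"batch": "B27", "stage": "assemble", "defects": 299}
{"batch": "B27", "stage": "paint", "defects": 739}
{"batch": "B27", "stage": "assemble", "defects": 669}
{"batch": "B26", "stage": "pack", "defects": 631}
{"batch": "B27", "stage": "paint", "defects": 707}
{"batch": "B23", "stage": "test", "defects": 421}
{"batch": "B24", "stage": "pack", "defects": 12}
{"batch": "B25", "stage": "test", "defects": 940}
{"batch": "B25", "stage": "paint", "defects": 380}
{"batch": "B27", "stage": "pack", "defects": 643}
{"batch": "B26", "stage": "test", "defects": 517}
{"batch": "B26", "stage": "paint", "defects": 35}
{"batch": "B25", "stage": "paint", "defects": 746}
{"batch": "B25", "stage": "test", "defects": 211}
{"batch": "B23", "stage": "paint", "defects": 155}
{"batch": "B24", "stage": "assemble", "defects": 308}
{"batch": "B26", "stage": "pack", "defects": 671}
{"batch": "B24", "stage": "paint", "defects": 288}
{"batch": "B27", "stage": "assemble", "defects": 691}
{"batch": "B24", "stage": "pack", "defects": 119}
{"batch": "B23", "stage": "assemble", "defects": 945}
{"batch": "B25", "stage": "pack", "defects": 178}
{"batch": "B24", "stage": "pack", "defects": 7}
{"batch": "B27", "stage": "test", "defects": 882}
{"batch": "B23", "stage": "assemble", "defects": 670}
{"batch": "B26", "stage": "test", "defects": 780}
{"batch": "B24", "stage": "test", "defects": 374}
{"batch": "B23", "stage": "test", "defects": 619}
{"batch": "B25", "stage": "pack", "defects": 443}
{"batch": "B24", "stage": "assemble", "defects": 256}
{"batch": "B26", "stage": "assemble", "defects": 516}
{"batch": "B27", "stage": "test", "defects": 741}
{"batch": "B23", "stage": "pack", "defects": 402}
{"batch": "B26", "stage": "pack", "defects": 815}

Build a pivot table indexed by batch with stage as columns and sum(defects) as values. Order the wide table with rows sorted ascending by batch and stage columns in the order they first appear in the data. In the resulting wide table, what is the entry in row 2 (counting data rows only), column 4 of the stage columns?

With rows sorted ascending by batch, row 2 is batch=B24. stage columns in first-appearance order: pack, test, paint, assemble; column 4 is assemble.
Long rows with batch=B24, stage=assemble: 475 + 308 + 256 = 1039.

1039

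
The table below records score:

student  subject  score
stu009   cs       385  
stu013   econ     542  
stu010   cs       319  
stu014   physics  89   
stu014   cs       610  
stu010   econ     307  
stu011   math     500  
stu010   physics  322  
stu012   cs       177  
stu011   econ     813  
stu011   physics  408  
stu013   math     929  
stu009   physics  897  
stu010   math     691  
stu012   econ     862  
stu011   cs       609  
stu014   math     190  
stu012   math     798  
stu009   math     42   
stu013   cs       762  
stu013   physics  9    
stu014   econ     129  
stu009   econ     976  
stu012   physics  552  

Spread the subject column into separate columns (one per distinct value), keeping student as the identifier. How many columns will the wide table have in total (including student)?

1 column for student plus 4 distinct subject values → 5 columns.

5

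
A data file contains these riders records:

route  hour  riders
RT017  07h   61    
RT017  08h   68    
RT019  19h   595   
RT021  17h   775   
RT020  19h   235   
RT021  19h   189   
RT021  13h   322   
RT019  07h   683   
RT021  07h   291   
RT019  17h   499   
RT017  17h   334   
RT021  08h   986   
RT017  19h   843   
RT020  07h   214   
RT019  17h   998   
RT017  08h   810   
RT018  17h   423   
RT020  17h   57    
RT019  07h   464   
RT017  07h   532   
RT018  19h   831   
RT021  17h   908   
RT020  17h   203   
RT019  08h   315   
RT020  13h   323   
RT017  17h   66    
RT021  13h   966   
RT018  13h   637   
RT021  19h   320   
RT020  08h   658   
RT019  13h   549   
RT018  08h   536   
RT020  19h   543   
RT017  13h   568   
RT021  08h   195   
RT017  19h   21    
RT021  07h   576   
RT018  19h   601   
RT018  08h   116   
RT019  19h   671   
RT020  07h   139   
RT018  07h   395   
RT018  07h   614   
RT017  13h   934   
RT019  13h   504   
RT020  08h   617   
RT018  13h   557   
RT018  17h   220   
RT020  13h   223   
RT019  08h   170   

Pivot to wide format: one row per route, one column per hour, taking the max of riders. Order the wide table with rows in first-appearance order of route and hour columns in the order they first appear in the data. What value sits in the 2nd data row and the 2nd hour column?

With rows in first-appearance order of route, row 2 is route=RT019. hour columns in first-appearance order: 07h, 08h, 19h, 17h, 13h; column 2 is 08h.
Long rows with route=RT019, hour=08h: max(315, 170) = 315.

315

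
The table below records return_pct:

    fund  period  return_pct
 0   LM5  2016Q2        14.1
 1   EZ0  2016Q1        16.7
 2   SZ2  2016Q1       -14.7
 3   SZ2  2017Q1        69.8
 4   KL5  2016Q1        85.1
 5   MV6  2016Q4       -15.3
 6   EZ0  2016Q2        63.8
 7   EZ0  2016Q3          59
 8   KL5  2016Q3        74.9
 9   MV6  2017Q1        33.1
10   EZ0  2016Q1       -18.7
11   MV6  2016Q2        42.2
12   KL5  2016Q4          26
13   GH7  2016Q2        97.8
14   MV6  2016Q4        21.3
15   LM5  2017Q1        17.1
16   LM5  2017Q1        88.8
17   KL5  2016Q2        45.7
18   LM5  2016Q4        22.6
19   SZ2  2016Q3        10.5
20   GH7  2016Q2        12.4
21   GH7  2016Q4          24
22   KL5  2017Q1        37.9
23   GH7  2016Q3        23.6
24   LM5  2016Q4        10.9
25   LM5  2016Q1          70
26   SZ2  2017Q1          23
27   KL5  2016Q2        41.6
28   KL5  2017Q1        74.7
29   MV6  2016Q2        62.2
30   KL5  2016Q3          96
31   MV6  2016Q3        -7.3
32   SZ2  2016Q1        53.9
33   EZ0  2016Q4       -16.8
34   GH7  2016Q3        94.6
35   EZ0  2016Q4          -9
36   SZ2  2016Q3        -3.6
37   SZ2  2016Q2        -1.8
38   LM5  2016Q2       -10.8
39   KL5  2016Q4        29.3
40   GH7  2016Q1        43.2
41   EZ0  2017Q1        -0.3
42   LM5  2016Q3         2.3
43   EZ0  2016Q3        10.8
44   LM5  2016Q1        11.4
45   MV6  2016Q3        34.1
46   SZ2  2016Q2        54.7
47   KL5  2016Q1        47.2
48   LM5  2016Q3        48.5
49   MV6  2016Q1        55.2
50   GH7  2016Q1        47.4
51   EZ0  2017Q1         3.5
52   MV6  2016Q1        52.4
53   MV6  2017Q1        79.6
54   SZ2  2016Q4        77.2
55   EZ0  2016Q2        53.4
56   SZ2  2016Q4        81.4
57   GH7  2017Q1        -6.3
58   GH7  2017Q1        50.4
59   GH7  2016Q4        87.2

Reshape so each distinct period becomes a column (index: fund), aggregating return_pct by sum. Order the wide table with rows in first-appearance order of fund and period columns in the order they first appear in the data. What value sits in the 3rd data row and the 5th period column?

With rows in first-appearance order of fund, row 3 is fund=SZ2. period columns in first-appearance order: 2016Q2, 2016Q1, 2017Q1, 2016Q4, 2016Q3; column 5 is 2016Q3.
Long rows with fund=SZ2, period=2016Q3: 10.5 + -3.6 = 6.9.

6.9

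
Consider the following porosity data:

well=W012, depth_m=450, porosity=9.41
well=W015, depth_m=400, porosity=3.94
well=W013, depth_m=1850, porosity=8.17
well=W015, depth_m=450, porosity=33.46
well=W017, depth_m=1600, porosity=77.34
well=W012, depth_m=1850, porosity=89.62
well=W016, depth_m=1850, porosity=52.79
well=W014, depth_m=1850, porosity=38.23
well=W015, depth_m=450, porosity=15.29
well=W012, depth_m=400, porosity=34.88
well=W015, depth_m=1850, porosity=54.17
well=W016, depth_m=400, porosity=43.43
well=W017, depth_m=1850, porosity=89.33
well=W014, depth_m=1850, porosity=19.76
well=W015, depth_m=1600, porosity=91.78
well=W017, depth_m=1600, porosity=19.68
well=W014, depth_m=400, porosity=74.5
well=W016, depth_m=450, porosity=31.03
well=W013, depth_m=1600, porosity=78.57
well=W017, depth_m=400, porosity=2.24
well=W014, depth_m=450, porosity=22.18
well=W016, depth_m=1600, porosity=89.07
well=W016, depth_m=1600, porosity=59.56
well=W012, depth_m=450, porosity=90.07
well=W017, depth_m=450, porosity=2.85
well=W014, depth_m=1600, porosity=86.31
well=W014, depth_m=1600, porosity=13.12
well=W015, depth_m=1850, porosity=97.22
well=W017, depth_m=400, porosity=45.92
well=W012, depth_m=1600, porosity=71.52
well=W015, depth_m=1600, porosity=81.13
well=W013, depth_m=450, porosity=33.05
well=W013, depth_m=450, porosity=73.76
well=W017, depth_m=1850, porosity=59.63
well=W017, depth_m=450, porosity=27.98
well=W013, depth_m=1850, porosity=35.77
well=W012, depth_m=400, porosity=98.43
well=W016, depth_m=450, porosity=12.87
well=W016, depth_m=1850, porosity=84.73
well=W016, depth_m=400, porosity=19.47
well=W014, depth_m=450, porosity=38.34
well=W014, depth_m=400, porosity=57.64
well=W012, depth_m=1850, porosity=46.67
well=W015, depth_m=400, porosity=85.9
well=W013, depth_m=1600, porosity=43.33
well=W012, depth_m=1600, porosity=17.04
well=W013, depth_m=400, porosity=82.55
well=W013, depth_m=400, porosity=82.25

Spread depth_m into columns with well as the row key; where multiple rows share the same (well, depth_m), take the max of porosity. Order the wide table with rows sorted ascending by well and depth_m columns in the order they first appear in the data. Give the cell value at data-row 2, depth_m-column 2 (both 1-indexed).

With rows sorted ascending by well, row 2 is well=W013. depth_m columns in first-appearance order: 450, 400, 1850, 1600; column 2 is 400.
Long rows with well=W013, depth_m=400: max(82.55, 82.25) = 82.55.

82.55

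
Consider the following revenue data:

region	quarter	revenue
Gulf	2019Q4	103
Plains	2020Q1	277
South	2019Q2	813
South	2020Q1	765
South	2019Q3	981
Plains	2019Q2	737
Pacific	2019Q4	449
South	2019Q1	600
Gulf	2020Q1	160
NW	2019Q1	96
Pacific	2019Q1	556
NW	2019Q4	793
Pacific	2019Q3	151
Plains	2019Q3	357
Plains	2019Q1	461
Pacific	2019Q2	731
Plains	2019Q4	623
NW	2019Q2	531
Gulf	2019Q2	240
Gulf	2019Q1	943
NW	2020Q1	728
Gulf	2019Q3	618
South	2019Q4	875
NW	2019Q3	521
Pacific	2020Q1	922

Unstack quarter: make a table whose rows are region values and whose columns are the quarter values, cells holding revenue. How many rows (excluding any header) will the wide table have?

5

5 distinct region values → 5 rows.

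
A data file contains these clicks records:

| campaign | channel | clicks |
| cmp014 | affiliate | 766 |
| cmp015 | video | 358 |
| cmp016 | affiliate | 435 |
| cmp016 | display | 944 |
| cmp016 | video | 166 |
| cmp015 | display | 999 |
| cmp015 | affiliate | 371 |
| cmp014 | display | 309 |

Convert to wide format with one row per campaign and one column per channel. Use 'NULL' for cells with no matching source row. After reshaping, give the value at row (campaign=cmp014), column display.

309

The long row with campaign=cmp014, channel=display has clicks=309.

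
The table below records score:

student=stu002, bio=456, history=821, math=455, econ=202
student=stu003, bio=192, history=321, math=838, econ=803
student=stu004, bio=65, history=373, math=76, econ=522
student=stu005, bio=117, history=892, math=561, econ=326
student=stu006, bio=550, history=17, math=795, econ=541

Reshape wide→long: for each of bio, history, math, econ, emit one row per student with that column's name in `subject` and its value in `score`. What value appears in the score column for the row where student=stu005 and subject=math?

Unpivoting turns each (student, wide-column) pair into one long row.
The wide cell at row stu005, column math holds 561, so the long row (stu005, math) has score=561.

561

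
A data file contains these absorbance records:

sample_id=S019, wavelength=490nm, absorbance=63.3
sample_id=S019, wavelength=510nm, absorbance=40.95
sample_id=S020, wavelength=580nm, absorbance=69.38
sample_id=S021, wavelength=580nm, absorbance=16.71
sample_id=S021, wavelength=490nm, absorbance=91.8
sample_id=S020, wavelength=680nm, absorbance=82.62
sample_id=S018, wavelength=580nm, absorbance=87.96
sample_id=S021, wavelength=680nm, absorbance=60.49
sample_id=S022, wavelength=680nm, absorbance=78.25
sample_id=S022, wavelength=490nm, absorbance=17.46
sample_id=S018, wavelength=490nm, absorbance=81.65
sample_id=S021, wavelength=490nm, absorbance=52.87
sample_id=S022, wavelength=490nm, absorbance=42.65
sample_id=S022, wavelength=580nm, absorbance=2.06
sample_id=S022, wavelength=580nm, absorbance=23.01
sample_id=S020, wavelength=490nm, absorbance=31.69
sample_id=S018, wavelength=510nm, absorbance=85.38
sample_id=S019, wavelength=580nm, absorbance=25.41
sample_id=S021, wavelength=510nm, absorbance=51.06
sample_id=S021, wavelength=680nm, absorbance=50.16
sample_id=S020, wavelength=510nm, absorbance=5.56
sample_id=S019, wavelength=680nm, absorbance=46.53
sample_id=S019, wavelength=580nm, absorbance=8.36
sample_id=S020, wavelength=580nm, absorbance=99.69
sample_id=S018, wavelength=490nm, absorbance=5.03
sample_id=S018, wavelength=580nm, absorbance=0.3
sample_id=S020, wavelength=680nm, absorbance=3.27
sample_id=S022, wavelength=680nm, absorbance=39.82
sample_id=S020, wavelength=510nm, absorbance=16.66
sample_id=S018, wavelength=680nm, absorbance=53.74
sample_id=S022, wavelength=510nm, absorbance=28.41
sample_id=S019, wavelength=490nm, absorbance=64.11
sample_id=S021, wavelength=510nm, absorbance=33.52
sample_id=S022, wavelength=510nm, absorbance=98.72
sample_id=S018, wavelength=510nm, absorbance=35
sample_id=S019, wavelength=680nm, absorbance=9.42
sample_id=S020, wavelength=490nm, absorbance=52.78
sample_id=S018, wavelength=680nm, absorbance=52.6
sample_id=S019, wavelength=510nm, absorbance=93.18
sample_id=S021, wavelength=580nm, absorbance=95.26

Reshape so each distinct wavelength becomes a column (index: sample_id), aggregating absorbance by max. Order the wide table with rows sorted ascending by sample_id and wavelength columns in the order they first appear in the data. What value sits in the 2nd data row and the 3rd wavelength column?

With rows sorted ascending by sample_id, row 2 is sample_id=S019. wavelength columns in first-appearance order: 490nm, 510nm, 580nm, 680nm; column 3 is 580nm.
Long rows with sample_id=S019, wavelength=580nm: max(25.41, 8.36) = 25.41.

25.41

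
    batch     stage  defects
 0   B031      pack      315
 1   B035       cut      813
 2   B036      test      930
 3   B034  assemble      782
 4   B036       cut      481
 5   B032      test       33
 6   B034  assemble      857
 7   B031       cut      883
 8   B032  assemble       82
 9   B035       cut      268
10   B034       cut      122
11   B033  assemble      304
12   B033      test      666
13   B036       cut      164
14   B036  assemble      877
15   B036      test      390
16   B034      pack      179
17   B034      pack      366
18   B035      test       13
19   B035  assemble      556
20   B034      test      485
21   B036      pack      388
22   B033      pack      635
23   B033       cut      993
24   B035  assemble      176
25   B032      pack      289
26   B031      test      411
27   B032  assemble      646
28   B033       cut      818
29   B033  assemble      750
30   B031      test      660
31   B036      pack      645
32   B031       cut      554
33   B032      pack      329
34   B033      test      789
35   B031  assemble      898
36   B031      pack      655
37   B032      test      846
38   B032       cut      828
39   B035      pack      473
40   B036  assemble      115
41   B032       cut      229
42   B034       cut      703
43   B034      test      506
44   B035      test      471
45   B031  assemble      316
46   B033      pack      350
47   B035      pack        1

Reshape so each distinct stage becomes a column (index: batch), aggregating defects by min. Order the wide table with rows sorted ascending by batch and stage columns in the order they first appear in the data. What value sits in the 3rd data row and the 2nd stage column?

818

With rows sorted ascending by batch, row 3 is batch=B033. stage columns in first-appearance order: pack, cut, test, assemble; column 2 is cut.
Long rows with batch=B033, stage=cut: min(993, 818) = 818.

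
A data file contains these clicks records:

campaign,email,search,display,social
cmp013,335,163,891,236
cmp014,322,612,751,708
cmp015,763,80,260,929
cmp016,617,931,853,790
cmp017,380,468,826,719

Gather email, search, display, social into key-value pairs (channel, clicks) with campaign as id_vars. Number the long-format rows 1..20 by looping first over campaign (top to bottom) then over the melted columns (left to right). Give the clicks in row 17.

380

20 rows total (5 × 4). Row 17: index ⌊(17-1)/4⌋ = 4 into campaign → cmp017; (17-1) mod 4 = 0 into the melted columns → email.
So row 17 is (cmp017, email, 380); clicks = 380.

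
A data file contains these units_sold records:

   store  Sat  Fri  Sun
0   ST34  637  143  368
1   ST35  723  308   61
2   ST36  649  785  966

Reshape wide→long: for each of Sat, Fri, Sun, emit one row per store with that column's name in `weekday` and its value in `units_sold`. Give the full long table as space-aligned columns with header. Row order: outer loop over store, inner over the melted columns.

store  weekday  units_sold
ST34   Sat      637       
ST34   Fri      143       
ST34   Sun      368       
ST35   Sat      723       
ST35   Fri      308       
ST35   Sun      61        
ST36   Sat      649       
ST36   Fri      785       
ST36   Sun      966       

Each (store, column) pair becomes one row: 3 × 3 = 9 rows.
For example, (ST34, Sat) → units_sold=637.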